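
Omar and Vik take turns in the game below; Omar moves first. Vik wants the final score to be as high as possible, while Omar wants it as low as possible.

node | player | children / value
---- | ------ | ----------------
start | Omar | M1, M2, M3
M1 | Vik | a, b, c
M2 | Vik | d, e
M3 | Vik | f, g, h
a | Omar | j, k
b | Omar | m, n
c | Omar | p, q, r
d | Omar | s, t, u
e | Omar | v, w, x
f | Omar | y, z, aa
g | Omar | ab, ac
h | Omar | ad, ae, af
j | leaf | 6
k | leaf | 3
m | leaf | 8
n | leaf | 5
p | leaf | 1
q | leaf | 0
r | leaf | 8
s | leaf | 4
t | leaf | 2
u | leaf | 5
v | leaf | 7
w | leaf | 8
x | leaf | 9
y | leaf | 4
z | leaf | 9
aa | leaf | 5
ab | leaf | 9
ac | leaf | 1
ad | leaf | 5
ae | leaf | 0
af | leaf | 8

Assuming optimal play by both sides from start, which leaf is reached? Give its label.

y

a (Omar): min(6, 3) = 3
b (Omar): min(8, 5) = 5
c (Omar): min(1, 0, 8) = 0
M1 (Vik): max(3, 5, 0) = 5
d (Omar): min(4, 2, 5) = 2
e (Omar): min(7, 8, 9) = 7
M2 (Vik): max(2, 7) = 7
f (Omar): min(4, 9, 5) = 4
g (Omar): min(9, 1) = 1
h (Omar): min(5, 0, 8) = 0
M3 (Vik): max(4, 1, 0) = 4
start (Omar): min(5, 7, 4) = 4
At start, Omar picks M3 (lowest: 4).
At M3, Vik picks f (highest: 4).
At f, Omar picks y (lowest: 4).
Terminal value 4.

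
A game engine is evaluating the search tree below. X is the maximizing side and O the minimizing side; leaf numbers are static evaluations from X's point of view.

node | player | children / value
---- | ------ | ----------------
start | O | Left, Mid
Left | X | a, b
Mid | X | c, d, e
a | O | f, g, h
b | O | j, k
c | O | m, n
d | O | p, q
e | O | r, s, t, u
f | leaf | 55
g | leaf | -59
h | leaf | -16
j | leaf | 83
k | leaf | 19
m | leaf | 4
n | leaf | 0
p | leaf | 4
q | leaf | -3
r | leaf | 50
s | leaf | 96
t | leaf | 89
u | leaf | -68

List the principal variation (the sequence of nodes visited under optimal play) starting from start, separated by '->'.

start -> Mid -> c -> n

a (O): min(55, -59, -16) = -59
b (O): min(83, 19) = 19
Left (X): max(-59, 19) = 19
c (O): min(4, 0) = 0
d (O): min(4, -3) = -3
e (O): min(50, 96, 89, -68) = -68
Mid (X): max(0, -3, -68) = 0
start (O): min(19, 0) = 0
At start, O picks Mid (lowest: 0).
At Mid, X picks c (highest: 0).
At c, O picks n (lowest: 0).
Terminal value 0.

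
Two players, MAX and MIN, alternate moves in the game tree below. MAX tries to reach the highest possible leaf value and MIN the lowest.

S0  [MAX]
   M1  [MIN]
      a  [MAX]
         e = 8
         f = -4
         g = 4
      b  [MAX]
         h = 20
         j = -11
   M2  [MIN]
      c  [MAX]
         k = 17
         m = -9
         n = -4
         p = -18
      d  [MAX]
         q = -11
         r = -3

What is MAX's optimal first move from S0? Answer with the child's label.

M1

a (MAX): max(8, -4, 4) = 8
b (MAX): max(20, -11) = 20
M1 (MIN): min(8, 20) = 8
c (MAX): max(17, -9, -4, -18) = 17
d (MAX): max(-11, -3) = -3
M2 (MIN): min(17, -3) = -3
S0 (MAX): max(8, -3) = 8
MAX at S0 wants the highest of {M1=8, M2=-3}, so chooses M1.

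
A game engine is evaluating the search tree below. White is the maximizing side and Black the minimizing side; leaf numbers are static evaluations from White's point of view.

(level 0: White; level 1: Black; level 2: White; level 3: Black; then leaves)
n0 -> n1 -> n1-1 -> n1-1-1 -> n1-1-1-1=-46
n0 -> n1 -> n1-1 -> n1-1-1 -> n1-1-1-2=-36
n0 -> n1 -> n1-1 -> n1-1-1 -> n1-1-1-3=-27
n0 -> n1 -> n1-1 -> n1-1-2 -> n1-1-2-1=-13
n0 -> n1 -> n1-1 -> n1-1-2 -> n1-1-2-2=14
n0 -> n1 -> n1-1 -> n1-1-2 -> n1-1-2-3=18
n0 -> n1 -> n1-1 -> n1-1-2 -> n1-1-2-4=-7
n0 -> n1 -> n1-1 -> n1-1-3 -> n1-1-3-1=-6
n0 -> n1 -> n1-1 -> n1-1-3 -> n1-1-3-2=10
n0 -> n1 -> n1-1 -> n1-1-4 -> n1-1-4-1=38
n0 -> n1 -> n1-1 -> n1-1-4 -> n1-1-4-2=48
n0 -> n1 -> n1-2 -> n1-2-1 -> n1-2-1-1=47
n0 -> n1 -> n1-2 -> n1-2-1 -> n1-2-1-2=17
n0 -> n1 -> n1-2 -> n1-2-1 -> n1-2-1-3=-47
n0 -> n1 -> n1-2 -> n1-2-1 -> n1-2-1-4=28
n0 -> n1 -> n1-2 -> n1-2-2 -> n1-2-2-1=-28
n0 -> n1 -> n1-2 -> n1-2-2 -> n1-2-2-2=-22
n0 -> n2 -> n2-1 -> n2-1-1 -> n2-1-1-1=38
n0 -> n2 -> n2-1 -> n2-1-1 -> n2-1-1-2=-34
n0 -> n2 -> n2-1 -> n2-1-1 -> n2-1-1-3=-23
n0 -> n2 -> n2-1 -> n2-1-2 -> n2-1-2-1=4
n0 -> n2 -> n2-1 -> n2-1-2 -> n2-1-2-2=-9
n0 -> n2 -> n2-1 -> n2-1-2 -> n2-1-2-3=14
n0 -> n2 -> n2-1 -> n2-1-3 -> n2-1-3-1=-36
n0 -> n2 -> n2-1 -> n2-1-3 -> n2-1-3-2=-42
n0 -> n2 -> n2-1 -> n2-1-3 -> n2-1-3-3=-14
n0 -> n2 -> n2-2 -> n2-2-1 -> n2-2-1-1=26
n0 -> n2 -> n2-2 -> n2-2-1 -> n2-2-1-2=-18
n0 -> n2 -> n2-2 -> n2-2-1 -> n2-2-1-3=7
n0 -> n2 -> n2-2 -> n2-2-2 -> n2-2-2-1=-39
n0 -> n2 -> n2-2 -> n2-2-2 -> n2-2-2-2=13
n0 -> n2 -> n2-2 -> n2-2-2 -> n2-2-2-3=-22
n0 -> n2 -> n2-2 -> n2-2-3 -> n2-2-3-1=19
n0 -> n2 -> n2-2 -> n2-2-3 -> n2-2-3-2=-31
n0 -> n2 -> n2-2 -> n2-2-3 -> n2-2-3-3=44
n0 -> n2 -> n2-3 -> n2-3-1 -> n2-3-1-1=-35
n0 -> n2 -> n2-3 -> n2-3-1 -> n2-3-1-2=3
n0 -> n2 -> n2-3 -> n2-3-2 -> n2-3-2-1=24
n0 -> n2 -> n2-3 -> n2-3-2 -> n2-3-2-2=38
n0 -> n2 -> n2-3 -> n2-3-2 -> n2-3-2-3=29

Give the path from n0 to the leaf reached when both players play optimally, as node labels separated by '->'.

n0 -> n2 -> n2-2 -> n2-2-1 -> n2-2-1-2

n1-1-1 (Black): min(-46, -36, -27) = -46
n1-1-2 (Black): min(-13, 14, 18, -7) = -13
n1-1-3 (Black): min(-6, 10) = -6
n1-1-4 (Black): min(38, 48) = 38
n1-1 (White): max(-46, -13, -6, 38) = 38
n1-2-1 (Black): min(47, 17, -47, 28) = -47
n1-2-2 (Black): min(-28, -22) = -28
n1-2 (White): max(-47, -28) = -28
n1 (Black): min(38, -28) = -28
n2-1-1 (Black): min(38, -34, -23) = -34
n2-1-2 (Black): min(4, -9, 14) = -9
n2-1-3 (Black): min(-36, -42, -14) = -42
n2-1 (White): max(-34, -9, -42) = -9
n2-2-1 (Black): min(26, -18, 7) = -18
n2-2-2 (Black): min(-39, 13, -22) = -39
n2-2-3 (Black): min(19, -31, 44) = -31
n2-2 (White): max(-18, -39, -31) = -18
n2-3-1 (Black): min(-35, 3) = -35
n2-3-2 (Black): min(24, 38, 29) = 24
n2-3 (White): max(-35, 24) = 24
n2 (Black): min(-9, -18, 24) = -18
n0 (White): max(-28, -18) = -18
At n0, White picks n2 (highest: -18).
At n2, Black picks n2-2 (lowest: -18).
At n2-2, White picks n2-2-1 (highest: -18).
At n2-2-1, Black picks n2-2-1-2 (lowest: -18).
Terminal value -18.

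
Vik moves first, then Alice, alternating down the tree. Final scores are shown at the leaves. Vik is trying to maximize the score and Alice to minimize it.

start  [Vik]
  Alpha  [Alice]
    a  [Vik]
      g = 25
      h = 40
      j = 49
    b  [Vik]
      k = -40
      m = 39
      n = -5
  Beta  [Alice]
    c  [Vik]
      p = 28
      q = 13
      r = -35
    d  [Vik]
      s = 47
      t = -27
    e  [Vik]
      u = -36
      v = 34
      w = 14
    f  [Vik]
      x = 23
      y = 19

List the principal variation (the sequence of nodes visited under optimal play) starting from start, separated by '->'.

start -> Alpha -> b -> m

a (Vik): max(25, 40, 49) = 49
b (Vik): max(-40, 39, -5) = 39
Alpha (Alice): min(49, 39) = 39
c (Vik): max(28, 13, -35) = 28
d (Vik): max(47, -27) = 47
e (Vik): max(-36, 34, 14) = 34
f (Vik): max(23, 19) = 23
Beta (Alice): min(28, 47, 34, 23) = 23
start (Vik): max(39, 23) = 39
At start, Vik picks Alpha (highest: 39).
At Alpha, Alice picks b (lowest: 39).
At b, Vik picks m (highest: 39).
Terminal value 39.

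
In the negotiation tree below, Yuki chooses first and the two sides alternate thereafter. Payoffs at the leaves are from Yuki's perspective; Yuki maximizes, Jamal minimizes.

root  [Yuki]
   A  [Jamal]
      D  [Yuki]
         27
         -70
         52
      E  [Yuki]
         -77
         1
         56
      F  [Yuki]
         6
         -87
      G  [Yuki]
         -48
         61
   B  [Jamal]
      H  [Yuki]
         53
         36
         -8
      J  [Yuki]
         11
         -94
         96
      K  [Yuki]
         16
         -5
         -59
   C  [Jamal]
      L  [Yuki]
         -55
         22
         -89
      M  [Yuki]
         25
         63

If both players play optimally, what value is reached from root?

D (Yuki): max(27, -70, 52) = 52
E (Yuki): max(-77, 1, 56) = 56
F (Yuki): max(6, -87) = 6
G (Yuki): max(-48, 61) = 61
A (Jamal): min(52, 56, 6, 61) = 6
H (Yuki): max(53, 36, -8) = 53
J (Yuki): max(11, -94, 96) = 96
K (Yuki): max(16, -5, -59) = 16
B (Jamal): min(53, 96, 16) = 16
L (Yuki): max(-55, 22, -89) = 22
M (Yuki): max(25, 63) = 63
C (Jamal): min(22, 63) = 22
root (Yuki): max(6, 16, 22) = 22

22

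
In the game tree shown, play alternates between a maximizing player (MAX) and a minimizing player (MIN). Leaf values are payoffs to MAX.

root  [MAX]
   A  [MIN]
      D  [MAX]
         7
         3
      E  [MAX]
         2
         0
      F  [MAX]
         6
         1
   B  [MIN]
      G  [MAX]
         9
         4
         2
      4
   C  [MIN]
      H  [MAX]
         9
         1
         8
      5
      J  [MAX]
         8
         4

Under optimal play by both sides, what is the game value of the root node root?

D (MAX): max(7, 3) = 7
E (MAX): max(2, 0) = 2
F (MAX): max(6, 1) = 6
A (MIN): min(7, 2, 6) = 2
G (MAX): max(9, 4, 2) = 9
B (MIN): min(9, 4) = 4
H (MAX): max(9, 1, 8) = 9
J (MAX): max(8, 4) = 8
C (MIN): min(9, 5, 8) = 5
root (MAX): max(2, 4, 5) = 5

5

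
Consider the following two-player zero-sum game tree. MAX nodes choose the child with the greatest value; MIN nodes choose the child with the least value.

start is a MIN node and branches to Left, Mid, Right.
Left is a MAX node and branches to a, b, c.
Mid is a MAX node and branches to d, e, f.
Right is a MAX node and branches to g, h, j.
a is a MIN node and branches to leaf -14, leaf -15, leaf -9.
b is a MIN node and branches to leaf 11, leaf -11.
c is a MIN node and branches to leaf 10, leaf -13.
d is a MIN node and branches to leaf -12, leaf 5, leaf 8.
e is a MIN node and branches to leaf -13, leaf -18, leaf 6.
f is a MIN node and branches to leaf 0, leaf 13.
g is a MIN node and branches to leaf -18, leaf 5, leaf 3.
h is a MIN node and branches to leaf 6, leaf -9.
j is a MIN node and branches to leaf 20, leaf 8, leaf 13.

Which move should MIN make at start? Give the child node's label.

Left

a (MIN): min(-14, -15, -9) = -15
b (MIN): min(11, -11) = -11
c (MIN): min(10, -13) = -13
Left (MAX): max(-15, -11, -13) = -11
d (MIN): min(-12, 5, 8) = -12
e (MIN): min(-13, -18, 6) = -18
f (MIN): min(0, 13) = 0
Mid (MAX): max(-12, -18, 0) = 0
g (MIN): min(-18, 5, 3) = -18
h (MIN): min(6, -9) = -9
j (MIN): min(20, 8, 13) = 8
Right (MAX): max(-18, -9, 8) = 8
start (MIN): min(-11, 0, 8) = -11
MIN at start wants the lowest of {Left=-11, Mid=0, Right=8}, so chooses Left.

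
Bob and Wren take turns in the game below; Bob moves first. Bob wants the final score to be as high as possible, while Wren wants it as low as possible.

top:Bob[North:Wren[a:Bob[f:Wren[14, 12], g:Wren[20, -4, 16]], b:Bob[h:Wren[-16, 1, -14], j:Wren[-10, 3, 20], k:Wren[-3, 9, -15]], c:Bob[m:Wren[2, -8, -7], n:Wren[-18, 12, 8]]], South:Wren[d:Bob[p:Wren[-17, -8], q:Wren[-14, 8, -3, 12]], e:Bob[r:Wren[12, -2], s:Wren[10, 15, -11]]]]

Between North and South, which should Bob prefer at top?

f (Wren): min(14, 12) = 12
g (Wren): min(20, -4, 16) = -4
a (Bob): max(12, -4) = 12
h (Wren): min(-16, 1, -14) = -16
j (Wren): min(-10, 3, 20) = -10
k (Wren): min(-3, 9, -15) = -15
b (Bob): max(-16, -10, -15) = -10
m (Wren): min(2, -8, -7) = -8
n (Wren): min(-18, 12, 8) = -18
c (Bob): max(-8, -18) = -8
North (Wren): min(12, -10, -8) = -10
p (Wren): min(-17, -8) = -17
q (Wren): min(-14, 8, -3, 12) = -14
d (Bob): max(-17, -14) = -14
r (Wren): min(12, -2) = -2
s (Wren): min(10, 15, -11) = -11
e (Bob): max(-2, -11) = -2
South (Wren): min(-14, -2) = -14
Bob prefers the higher value; North=-10, South=-14. North is better since -10 > -14.

North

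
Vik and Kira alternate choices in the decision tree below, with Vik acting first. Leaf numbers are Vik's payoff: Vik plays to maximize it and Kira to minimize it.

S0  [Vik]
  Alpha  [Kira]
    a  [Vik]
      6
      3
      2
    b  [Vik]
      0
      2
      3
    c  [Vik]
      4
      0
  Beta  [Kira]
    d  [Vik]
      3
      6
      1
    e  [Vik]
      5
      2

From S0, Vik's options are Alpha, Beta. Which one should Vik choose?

Beta

a (Vik): max(6, 3, 2) = 6
b (Vik): max(0, 2, 3) = 3
c (Vik): max(4, 0) = 4
Alpha (Kira): min(6, 3, 4) = 3
d (Vik): max(3, 6, 1) = 6
e (Vik): max(5, 2) = 5
Beta (Kira): min(6, 5) = 5
S0 (Vik): max(3, 5) = 5
Vik at S0 wants the highest of {Alpha=3, Beta=5}, so chooses Beta.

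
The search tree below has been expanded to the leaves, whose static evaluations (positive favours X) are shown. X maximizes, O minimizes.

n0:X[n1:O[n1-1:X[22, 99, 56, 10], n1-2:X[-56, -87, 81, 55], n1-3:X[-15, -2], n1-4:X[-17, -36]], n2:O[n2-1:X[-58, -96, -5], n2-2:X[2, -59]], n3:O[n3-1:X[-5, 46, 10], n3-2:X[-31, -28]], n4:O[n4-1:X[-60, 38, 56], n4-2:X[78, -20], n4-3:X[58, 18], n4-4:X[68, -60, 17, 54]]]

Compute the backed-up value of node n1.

-17

n1-1 (X): max(22, 99, 56, 10) = 99
n1-2 (X): max(-56, -87, 81, 55) = 81
n1-3 (X): max(-15, -2) = -2
n1-4 (X): max(-17, -36) = -17
n1 (O): min(99, 81, -2, -17) = -17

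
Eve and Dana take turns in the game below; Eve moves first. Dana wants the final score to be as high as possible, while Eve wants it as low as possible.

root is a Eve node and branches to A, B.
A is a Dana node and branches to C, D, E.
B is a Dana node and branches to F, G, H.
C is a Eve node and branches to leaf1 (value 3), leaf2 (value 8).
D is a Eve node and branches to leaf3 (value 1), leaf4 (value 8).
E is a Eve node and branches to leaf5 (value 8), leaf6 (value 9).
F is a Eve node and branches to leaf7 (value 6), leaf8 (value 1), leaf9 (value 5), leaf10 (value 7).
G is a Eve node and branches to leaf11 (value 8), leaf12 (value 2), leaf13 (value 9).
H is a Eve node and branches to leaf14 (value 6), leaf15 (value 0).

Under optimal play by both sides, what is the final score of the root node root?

C (Eve): min(3, 8) = 3
D (Eve): min(1, 8) = 1
E (Eve): min(8, 9) = 8
A (Dana): max(3, 1, 8) = 8
F (Eve): min(6, 1, 5, 7) = 1
G (Eve): min(8, 2, 9) = 2
H (Eve): min(6, 0) = 0
B (Dana): max(1, 2, 0) = 2
root (Eve): min(8, 2) = 2

2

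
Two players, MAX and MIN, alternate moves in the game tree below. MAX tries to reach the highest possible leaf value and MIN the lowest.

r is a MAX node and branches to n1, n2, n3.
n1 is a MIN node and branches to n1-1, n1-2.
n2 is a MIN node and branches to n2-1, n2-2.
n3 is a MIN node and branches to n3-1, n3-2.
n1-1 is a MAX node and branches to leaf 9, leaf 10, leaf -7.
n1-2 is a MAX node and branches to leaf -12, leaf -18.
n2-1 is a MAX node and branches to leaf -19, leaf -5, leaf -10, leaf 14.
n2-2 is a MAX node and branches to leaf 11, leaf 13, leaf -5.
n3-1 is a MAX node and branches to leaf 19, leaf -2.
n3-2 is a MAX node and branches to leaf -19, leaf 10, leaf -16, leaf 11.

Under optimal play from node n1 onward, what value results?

-12

n1-1 (MAX): max(9, 10, -7) = 10
n1-2 (MAX): max(-12, -18) = -12
n1 (MIN): min(10, -12) = -12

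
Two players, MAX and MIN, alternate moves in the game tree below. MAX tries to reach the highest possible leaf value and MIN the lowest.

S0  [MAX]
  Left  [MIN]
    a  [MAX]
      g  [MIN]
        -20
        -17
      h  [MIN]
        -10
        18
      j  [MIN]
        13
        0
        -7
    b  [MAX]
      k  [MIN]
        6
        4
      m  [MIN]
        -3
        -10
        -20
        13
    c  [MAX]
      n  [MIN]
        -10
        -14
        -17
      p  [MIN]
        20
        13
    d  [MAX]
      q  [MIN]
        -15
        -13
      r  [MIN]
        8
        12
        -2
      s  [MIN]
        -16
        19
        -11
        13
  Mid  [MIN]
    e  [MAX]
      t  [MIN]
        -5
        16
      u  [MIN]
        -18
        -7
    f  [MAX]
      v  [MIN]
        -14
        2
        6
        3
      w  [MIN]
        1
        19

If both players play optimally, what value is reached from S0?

-5

g (MIN): min(-20, -17) = -20
h (MIN): min(-10, 18) = -10
j (MIN): min(13, 0, -7) = -7
a (MAX): max(-20, -10, -7) = -7
k (MIN): min(6, 4) = 4
m (MIN): min(-3, -10, -20, 13) = -20
b (MAX): max(4, -20) = 4
n (MIN): min(-10, -14, -17) = -17
p (MIN): min(20, 13) = 13
c (MAX): max(-17, 13) = 13
q (MIN): min(-15, -13) = -15
r (MIN): min(8, 12, -2) = -2
s (MIN): min(-16, 19, -11, 13) = -16
d (MAX): max(-15, -2, -16) = -2
Left (MIN): min(-7, 4, 13, -2) = -7
t (MIN): min(-5, 16) = -5
u (MIN): min(-18, -7) = -18
e (MAX): max(-5, -18) = -5
v (MIN): min(-14, 2, 6, 3) = -14
w (MIN): min(1, 19) = 1
f (MAX): max(-14, 1) = 1
Mid (MIN): min(-5, 1) = -5
S0 (MAX): max(-7, -5) = -5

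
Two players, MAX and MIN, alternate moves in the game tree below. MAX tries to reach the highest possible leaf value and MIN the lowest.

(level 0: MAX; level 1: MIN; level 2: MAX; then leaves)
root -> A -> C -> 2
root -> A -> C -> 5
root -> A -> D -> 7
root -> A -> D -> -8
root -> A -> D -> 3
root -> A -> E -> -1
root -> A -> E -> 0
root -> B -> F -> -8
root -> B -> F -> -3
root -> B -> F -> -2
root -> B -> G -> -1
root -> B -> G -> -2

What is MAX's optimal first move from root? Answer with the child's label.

A

C (MAX): max(2, 5) = 5
D (MAX): max(7, -8, 3) = 7
E (MAX): max(-1, 0) = 0
A (MIN): min(5, 7, 0) = 0
F (MAX): max(-8, -3, -2) = -2
G (MAX): max(-1, -2) = -1
B (MIN): min(-2, -1) = -2
root (MAX): max(0, -2) = 0
MAX at root wants the highest of {A=0, B=-2}, so chooses A.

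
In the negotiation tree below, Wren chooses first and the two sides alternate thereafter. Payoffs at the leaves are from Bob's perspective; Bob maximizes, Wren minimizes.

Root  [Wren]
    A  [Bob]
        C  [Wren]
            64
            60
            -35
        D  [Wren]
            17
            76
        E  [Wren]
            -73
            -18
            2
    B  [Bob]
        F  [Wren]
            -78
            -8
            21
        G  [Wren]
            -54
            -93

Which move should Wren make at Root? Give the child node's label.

B

C (Wren): min(64, 60, -35) = -35
D (Wren): min(17, 76) = 17
E (Wren): min(-73, -18, 2) = -73
A (Bob): max(-35, 17, -73) = 17
F (Wren): min(-78, -8, 21) = -78
G (Wren): min(-54, -93) = -93
B (Bob): max(-78, -93) = -78
Root (Wren): min(17, -78) = -78
Wren at Root wants the lowest of {A=17, B=-78}, so chooses B.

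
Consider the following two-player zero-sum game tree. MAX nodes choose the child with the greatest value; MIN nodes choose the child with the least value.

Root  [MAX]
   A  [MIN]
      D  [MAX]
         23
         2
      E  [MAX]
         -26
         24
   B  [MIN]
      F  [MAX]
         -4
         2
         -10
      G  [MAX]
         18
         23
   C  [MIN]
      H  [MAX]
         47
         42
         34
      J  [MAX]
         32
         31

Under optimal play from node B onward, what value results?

F (MAX): max(-4, 2, -10) = 2
G (MAX): max(18, 23) = 23
B (MIN): min(2, 23) = 2

2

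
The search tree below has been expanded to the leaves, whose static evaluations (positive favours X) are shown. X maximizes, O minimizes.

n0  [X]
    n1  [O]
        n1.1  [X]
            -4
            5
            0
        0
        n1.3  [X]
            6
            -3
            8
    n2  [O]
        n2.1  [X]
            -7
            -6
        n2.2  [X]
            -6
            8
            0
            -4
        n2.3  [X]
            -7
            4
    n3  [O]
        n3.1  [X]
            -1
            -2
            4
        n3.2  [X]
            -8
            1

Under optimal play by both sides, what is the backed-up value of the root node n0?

n1.1 (X): max(-4, 5, 0) = 5
n1.3 (X): max(6, -3, 8) = 8
n1 (O): min(5, 0, 8) = 0
n2.1 (X): max(-7, -6) = -6
n2.2 (X): max(-6, 8, 0, -4) = 8
n2.3 (X): max(-7, 4) = 4
n2 (O): min(-6, 8, 4) = -6
n3.1 (X): max(-1, -2, 4) = 4
n3.2 (X): max(-8, 1) = 1
n3 (O): min(4, 1) = 1
n0 (X): max(0, -6, 1) = 1

1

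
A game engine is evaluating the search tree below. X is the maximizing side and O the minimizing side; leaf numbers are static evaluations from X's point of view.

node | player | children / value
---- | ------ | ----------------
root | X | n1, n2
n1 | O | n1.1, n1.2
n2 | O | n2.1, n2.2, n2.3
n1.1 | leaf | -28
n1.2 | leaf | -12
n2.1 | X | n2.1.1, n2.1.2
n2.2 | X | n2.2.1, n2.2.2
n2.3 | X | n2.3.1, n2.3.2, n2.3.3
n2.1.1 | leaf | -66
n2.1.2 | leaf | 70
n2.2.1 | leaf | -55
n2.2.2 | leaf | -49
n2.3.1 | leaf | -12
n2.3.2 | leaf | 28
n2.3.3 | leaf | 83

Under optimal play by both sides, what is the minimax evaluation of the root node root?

-28

n1 (O): min(-28, -12) = -28
n2.1 (X): max(-66, 70) = 70
n2.2 (X): max(-55, -49) = -49
n2.3 (X): max(-12, 28, 83) = 83
n2 (O): min(70, -49, 83) = -49
root (X): max(-28, -49) = -28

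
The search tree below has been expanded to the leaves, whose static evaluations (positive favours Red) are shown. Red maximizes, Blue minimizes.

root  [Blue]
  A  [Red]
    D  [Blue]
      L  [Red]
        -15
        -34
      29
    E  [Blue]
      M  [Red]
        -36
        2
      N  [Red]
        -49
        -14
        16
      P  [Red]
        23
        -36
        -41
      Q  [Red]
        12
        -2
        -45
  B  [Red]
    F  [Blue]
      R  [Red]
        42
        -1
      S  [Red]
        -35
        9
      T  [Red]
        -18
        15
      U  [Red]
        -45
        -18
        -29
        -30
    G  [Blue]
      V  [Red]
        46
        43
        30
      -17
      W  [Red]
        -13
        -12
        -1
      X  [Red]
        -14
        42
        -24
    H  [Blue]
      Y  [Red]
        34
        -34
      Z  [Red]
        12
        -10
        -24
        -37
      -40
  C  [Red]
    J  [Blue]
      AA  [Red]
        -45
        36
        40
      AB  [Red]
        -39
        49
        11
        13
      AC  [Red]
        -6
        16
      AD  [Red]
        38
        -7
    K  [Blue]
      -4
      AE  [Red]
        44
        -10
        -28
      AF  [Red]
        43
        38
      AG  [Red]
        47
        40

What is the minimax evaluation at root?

L (Red): max(-15, -34) = -15
D (Blue): min(-15, 29) = -15
M (Red): max(-36, 2) = 2
N (Red): max(-49, -14, 16) = 16
P (Red): max(23, -36, -41) = 23
Q (Red): max(12, -2, -45) = 12
E (Blue): min(2, 16, 23, 12) = 2
A (Red): max(-15, 2) = 2
R (Red): max(42, -1) = 42
S (Red): max(-35, 9) = 9
T (Red): max(-18, 15) = 15
U (Red): max(-45, -18, -29, -30) = -18
F (Blue): min(42, 9, 15, -18) = -18
V (Red): max(46, 43, 30) = 46
W (Red): max(-13, -12, -1) = -1
X (Red): max(-14, 42, -24) = 42
G (Blue): min(46, -17, -1, 42) = -17
Y (Red): max(34, -34) = 34
Z (Red): max(12, -10, -24, -37) = 12
H (Blue): min(34, 12, -40) = -40
B (Red): max(-18, -17, -40) = -17
AA (Red): max(-45, 36, 40) = 40
AB (Red): max(-39, 49, 11, 13) = 49
AC (Red): max(-6, 16) = 16
AD (Red): max(38, -7) = 38
J (Blue): min(40, 49, 16, 38) = 16
AE (Red): max(44, -10, -28) = 44
AF (Red): max(43, 38) = 43
AG (Red): max(47, 40) = 47
K (Blue): min(-4, 44, 43, 47) = -4
C (Red): max(16, -4) = 16
root (Blue): min(2, -17, 16) = -17

-17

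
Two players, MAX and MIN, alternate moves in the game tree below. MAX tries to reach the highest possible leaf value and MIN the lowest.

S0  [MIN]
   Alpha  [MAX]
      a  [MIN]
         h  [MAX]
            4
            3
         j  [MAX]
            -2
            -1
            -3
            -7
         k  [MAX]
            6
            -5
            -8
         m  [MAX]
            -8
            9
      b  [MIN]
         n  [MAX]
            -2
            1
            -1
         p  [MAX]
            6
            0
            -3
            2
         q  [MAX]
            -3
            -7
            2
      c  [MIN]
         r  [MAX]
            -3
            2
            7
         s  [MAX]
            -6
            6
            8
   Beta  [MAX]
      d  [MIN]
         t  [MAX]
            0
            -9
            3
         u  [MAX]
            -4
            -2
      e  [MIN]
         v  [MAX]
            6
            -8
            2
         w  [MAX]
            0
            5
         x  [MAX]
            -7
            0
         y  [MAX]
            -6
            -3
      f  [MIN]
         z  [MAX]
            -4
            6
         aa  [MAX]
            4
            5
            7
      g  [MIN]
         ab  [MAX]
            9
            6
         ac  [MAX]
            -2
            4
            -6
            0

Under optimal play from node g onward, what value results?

4

ab (MAX): max(9, 6) = 9
ac (MAX): max(-2, 4, -6, 0) = 4
g (MIN): min(9, 4) = 4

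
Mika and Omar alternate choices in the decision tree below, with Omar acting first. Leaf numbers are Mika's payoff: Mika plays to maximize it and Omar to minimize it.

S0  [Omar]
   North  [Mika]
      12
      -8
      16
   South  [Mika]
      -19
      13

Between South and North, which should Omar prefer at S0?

South

South (Mika): max(-19, 13) = 13
North (Mika): max(12, -8, 16) = 16
Omar prefers the lower value; South=13, North=16. South is better since 13 < 16.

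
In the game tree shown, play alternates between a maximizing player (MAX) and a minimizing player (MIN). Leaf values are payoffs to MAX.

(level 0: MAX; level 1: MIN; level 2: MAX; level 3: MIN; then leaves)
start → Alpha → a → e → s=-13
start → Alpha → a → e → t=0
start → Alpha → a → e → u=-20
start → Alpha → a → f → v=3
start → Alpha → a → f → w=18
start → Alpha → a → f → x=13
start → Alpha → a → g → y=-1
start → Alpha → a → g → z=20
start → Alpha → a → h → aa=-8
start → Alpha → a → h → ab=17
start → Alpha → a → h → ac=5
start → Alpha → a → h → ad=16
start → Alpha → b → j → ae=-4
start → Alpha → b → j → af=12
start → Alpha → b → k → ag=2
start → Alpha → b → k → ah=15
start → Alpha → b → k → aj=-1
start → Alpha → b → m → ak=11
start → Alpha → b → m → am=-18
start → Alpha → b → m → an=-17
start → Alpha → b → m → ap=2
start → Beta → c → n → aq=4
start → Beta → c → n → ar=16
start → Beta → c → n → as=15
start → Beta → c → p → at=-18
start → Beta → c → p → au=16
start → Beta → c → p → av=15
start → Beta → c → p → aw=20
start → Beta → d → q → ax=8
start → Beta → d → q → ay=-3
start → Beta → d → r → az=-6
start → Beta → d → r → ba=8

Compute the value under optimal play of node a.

3

e (MIN): min(-13, 0, -20) = -20
f (MIN): min(3, 18, 13) = 3
g (MIN): min(-1, 20) = -1
h (MIN): min(-8, 17, 5, 16) = -8
a (MAX): max(-20, 3, -1, -8) = 3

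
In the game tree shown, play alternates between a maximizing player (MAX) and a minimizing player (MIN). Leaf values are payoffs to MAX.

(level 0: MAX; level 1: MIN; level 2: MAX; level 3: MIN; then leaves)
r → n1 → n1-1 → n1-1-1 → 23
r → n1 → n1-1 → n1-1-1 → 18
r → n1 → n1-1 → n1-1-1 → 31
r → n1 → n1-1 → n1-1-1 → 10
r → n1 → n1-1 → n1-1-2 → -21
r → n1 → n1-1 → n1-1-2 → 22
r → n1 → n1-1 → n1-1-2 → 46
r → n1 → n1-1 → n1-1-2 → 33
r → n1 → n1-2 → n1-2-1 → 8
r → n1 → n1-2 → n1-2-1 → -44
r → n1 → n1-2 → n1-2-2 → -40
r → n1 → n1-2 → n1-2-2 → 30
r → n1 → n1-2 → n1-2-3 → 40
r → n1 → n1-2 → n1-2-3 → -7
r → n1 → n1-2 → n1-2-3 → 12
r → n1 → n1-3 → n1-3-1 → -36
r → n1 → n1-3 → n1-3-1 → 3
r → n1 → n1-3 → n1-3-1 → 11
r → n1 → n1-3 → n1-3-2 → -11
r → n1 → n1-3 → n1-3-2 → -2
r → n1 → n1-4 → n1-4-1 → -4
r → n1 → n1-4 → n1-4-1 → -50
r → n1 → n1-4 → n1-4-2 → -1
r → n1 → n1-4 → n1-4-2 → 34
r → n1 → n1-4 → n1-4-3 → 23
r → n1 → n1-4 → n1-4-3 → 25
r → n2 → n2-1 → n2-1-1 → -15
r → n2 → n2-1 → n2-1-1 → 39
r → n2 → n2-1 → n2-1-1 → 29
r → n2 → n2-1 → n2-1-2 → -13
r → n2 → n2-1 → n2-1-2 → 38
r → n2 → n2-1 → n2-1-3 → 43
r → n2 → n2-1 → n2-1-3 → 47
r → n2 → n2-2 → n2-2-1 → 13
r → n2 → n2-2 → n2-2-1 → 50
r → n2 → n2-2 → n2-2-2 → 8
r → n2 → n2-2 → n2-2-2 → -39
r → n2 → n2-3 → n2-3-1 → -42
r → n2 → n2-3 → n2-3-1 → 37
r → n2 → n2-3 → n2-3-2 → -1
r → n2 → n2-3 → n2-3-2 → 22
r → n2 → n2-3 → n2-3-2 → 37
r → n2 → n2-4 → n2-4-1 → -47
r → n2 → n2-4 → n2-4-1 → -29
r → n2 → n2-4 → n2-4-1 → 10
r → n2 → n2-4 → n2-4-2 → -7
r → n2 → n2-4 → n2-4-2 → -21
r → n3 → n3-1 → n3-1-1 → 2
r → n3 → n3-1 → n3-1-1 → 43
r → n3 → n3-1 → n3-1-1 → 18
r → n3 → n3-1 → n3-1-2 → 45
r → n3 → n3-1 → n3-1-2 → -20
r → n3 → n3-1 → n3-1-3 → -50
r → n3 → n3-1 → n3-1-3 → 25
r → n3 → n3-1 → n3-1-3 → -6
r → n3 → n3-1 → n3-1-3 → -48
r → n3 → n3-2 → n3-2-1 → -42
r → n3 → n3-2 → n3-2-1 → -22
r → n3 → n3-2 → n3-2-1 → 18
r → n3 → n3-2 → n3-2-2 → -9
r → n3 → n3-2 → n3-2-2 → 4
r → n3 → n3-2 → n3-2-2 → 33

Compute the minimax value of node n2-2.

13

n2-2-1 (MIN): min(13, 50) = 13
n2-2-2 (MIN): min(8, -39) = -39
n2-2 (MAX): max(13, -39) = 13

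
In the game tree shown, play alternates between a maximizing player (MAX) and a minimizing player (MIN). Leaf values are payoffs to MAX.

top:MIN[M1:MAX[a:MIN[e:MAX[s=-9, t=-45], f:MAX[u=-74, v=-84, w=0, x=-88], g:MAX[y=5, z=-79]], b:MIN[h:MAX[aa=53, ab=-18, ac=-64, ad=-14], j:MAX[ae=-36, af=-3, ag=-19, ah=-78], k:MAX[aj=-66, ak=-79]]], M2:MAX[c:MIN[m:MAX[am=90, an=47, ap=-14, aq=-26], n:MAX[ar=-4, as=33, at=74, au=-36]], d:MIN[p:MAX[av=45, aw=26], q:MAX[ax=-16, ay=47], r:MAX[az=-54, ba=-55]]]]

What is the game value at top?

e (MAX): max(-9, -45) = -9
f (MAX): max(-74, -84, 0, -88) = 0
g (MAX): max(5, -79) = 5
a (MIN): min(-9, 0, 5) = -9
h (MAX): max(53, -18, -64, -14) = 53
j (MAX): max(-36, -3, -19, -78) = -3
k (MAX): max(-66, -79) = -66
b (MIN): min(53, -3, -66) = -66
M1 (MAX): max(-9, -66) = -9
m (MAX): max(90, 47, -14, -26) = 90
n (MAX): max(-4, 33, 74, -36) = 74
c (MIN): min(90, 74) = 74
p (MAX): max(45, 26) = 45
q (MAX): max(-16, 47) = 47
r (MAX): max(-54, -55) = -54
d (MIN): min(45, 47, -54) = -54
M2 (MAX): max(74, -54) = 74
top (MIN): min(-9, 74) = -9

-9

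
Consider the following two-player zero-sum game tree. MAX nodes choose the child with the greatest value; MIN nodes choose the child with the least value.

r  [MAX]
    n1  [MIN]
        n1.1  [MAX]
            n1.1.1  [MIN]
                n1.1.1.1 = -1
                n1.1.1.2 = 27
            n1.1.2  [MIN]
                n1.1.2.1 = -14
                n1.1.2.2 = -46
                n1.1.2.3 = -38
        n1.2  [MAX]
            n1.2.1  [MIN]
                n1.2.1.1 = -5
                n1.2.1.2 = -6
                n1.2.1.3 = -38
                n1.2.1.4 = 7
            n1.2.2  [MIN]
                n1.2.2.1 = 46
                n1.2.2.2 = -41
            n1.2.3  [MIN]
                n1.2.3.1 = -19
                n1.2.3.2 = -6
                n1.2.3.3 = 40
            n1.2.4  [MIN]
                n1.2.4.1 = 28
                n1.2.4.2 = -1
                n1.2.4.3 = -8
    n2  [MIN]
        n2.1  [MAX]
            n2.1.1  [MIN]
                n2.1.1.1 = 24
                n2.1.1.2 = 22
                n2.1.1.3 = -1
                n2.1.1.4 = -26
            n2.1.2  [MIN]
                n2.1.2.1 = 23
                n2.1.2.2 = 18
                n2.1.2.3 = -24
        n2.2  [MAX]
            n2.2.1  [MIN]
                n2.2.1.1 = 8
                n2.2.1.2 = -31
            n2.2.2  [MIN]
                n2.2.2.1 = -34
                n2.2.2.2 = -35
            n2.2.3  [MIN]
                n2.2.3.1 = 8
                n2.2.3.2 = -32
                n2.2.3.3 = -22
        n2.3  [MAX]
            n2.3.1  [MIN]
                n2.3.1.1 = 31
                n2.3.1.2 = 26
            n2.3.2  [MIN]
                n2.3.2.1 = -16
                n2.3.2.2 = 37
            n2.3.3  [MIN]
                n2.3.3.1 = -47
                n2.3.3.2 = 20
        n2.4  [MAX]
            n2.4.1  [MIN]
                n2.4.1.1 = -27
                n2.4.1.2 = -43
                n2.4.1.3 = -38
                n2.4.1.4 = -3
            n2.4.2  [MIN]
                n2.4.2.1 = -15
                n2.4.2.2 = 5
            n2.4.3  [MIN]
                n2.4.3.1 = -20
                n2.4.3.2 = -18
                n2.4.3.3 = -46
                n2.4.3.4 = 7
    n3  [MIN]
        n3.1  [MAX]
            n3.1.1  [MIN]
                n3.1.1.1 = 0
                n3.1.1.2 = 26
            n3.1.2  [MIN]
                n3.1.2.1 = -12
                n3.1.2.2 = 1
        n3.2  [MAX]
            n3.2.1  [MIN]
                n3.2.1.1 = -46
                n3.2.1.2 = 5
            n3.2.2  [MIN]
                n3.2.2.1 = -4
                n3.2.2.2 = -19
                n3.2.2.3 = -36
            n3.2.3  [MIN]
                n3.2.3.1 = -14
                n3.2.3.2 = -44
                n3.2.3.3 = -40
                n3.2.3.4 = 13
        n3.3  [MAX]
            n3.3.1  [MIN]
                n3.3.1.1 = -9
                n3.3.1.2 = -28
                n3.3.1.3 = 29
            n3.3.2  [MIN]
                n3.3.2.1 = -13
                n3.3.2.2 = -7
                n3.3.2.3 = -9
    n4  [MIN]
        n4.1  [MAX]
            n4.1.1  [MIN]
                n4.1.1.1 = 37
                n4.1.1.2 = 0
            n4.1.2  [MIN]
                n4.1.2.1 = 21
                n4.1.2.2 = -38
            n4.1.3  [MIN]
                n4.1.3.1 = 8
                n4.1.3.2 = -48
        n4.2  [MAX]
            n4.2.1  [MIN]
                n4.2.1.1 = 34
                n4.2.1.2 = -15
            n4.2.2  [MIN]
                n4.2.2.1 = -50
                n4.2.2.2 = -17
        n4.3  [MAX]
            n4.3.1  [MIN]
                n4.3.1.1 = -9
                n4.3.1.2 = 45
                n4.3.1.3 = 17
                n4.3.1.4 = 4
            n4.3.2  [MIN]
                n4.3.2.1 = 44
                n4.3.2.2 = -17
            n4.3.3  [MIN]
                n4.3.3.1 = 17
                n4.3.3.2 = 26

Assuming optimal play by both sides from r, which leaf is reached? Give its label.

n1.2.4.3

n1.1.1 (MIN): min(-1, 27) = -1
n1.1.2 (MIN): min(-14, -46, -38) = -46
n1.1 (MAX): max(-1, -46) = -1
n1.2.1 (MIN): min(-5, -6, -38, 7) = -38
n1.2.2 (MIN): min(46, -41) = -41
n1.2.3 (MIN): min(-19, -6, 40) = -19
n1.2.4 (MIN): min(28, -1, -8) = -8
n1.2 (MAX): max(-38, -41, -19, -8) = -8
n1 (MIN): min(-1, -8) = -8
n2.1.1 (MIN): min(24, 22, -1, -26) = -26
n2.1.2 (MIN): min(23, 18, -24) = -24
n2.1 (MAX): max(-26, -24) = -24
n2.2.1 (MIN): min(8, -31) = -31
n2.2.2 (MIN): min(-34, -35) = -35
n2.2.3 (MIN): min(8, -32, -22) = -32
n2.2 (MAX): max(-31, -35, -32) = -31
n2.3.1 (MIN): min(31, 26) = 26
n2.3.2 (MIN): min(-16, 37) = -16
n2.3.3 (MIN): min(-47, 20) = -47
n2.3 (MAX): max(26, -16, -47) = 26
n2.4.1 (MIN): min(-27, -43, -38, -3) = -43
n2.4.2 (MIN): min(-15, 5) = -15
n2.4.3 (MIN): min(-20, -18, -46, 7) = -46
n2.4 (MAX): max(-43, -15, -46) = -15
n2 (MIN): min(-24, -31, 26, -15) = -31
n3.1.1 (MIN): min(0, 26) = 0
n3.1.2 (MIN): min(-12, 1) = -12
n3.1 (MAX): max(0, -12) = 0
n3.2.1 (MIN): min(-46, 5) = -46
n3.2.2 (MIN): min(-4, -19, -36) = -36
n3.2.3 (MIN): min(-14, -44, -40, 13) = -44
n3.2 (MAX): max(-46, -36, -44) = -36
n3.3.1 (MIN): min(-9, -28, 29) = -28
n3.3.2 (MIN): min(-13, -7, -9) = -13
n3.3 (MAX): max(-28, -13) = -13
n3 (MIN): min(0, -36, -13) = -36
n4.1.1 (MIN): min(37, 0) = 0
n4.1.2 (MIN): min(21, -38) = -38
n4.1.3 (MIN): min(8, -48) = -48
n4.1 (MAX): max(0, -38, -48) = 0
n4.2.1 (MIN): min(34, -15) = -15
n4.2.2 (MIN): min(-50, -17) = -50
n4.2 (MAX): max(-15, -50) = -15
n4.3.1 (MIN): min(-9, 45, 17, 4) = -9
n4.3.2 (MIN): min(44, -17) = -17
n4.3.3 (MIN): min(17, 26) = 17
n4.3 (MAX): max(-9, -17, 17) = 17
n4 (MIN): min(0, -15, 17) = -15
r (MAX): max(-8, -31, -36, -15) = -8
At r, MAX picks n1 (highest: -8).
At n1, MIN picks n1.2 (lowest: -8).
At n1.2, MAX picks n1.2.4 (highest: -8).
At n1.2.4, MIN picks n1.2.4.3 (lowest: -8).
Terminal value -8.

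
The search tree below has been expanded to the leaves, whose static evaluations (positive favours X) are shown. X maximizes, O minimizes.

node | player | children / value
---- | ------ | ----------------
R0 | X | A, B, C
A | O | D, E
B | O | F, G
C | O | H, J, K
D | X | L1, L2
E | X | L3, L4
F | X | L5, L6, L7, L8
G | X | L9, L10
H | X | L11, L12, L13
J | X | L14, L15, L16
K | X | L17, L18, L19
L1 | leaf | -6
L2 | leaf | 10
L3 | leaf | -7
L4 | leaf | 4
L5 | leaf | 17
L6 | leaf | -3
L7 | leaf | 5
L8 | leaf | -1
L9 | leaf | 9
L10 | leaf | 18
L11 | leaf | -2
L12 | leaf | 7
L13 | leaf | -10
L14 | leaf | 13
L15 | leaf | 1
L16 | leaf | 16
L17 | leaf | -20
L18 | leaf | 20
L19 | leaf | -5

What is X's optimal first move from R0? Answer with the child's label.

D (X): max(-6, 10) = 10
E (X): max(-7, 4) = 4
A (O): min(10, 4) = 4
F (X): max(17, -3, 5, -1) = 17
G (X): max(9, 18) = 18
B (O): min(17, 18) = 17
H (X): max(-2, 7, -10) = 7
J (X): max(13, 1, 16) = 16
K (X): max(-20, 20, -5) = 20
C (O): min(7, 16, 20) = 7
R0 (X): max(4, 17, 7) = 17
X at R0 wants the highest of {A=4, B=17, C=7}, so chooses B.

B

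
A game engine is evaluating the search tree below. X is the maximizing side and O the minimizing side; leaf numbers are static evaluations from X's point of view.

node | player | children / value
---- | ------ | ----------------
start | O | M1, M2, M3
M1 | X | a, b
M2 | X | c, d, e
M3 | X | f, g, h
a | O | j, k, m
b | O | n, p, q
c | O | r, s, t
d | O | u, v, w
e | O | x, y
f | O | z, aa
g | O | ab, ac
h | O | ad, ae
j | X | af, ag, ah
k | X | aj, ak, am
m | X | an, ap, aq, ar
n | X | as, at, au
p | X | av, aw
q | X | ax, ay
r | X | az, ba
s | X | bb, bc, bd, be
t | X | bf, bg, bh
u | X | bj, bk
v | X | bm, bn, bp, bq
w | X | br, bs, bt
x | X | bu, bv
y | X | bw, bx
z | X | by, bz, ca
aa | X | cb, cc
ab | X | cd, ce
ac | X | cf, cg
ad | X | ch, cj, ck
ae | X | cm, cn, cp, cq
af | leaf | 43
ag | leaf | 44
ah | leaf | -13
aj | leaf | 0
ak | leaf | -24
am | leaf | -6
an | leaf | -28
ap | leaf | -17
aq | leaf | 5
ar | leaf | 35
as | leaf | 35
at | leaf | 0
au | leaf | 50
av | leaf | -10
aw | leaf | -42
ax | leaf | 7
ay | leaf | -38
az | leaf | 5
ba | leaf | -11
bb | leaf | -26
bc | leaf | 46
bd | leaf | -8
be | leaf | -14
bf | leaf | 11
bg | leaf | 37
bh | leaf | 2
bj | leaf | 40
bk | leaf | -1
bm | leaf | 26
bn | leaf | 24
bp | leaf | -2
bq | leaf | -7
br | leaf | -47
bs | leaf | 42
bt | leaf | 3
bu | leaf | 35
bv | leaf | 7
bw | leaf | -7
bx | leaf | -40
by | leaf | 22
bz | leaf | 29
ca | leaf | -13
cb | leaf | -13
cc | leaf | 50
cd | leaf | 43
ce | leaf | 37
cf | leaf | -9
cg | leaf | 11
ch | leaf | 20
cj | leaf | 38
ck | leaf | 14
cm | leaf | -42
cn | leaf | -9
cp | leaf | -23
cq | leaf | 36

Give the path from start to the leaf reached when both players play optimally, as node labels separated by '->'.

j (X): max(43, 44, -13) = 44
k (X): max(0, -24, -6) = 0
m (X): max(-28, -17, 5, 35) = 35
a (O): min(44, 0, 35) = 0
n (X): max(35, 0, 50) = 50
p (X): max(-10, -42) = -10
q (X): max(7, -38) = 7
b (O): min(50, -10, 7) = -10
M1 (X): max(0, -10) = 0
r (X): max(5, -11) = 5
s (X): max(-26, 46, -8, -14) = 46
t (X): max(11, 37, 2) = 37
c (O): min(5, 46, 37) = 5
u (X): max(40, -1) = 40
v (X): max(26, 24, -2, -7) = 26
w (X): max(-47, 42, 3) = 42
d (O): min(40, 26, 42) = 26
x (X): max(35, 7) = 35
y (X): max(-7, -40) = -7
e (O): min(35, -7) = -7
M2 (X): max(5, 26, -7) = 26
z (X): max(22, 29, -13) = 29
aa (X): max(-13, 50) = 50
f (O): min(29, 50) = 29
ab (X): max(43, 37) = 43
ac (X): max(-9, 11) = 11
g (O): min(43, 11) = 11
ad (X): max(20, 38, 14) = 38
ae (X): max(-42, -9, -23, 36) = 36
h (O): min(38, 36) = 36
M3 (X): max(29, 11, 36) = 36
start (O): min(0, 26, 36) = 0
At start, O picks M1 (lowest: 0).
At M1, X picks a (highest: 0).
At a, O picks k (lowest: 0).
At k, X picks aj (highest: 0).
Terminal value 0.

start -> M1 -> a -> k -> aj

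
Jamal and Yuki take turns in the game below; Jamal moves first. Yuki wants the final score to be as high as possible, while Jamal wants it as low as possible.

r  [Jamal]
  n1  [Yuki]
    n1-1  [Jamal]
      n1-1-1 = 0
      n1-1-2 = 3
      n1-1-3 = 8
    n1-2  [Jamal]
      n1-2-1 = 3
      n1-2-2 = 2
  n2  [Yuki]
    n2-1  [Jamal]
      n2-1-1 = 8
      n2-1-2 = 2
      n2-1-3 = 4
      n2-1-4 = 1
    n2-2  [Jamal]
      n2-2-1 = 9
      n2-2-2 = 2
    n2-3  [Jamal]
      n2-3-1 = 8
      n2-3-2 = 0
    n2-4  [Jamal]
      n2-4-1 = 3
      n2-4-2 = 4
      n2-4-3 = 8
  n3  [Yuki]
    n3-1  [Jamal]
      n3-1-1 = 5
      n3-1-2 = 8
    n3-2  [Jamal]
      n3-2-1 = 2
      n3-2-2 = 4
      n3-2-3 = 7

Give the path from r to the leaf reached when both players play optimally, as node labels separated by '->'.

r -> n1 -> n1-2 -> n1-2-2

n1-1 (Jamal): min(0, 3, 8) = 0
n1-2 (Jamal): min(3, 2) = 2
n1 (Yuki): max(0, 2) = 2
n2-1 (Jamal): min(8, 2, 4, 1) = 1
n2-2 (Jamal): min(9, 2) = 2
n2-3 (Jamal): min(8, 0) = 0
n2-4 (Jamal): min(3, 4, 8) = 3
n2 (Yuki): max(1, 2, 0, 3) = 3
n3-1 (Jamal): min(5, 8) = 5
n3-2 (Jamal): min(2, 4, 7) = 2
n3 (Yuki): max(5, 2) = 5
r (Jamal): min(2, 3, 5) = 2
At r, Jamal picks n1 (lowest: 2).
At n1, Yuki picks n1-2 (highest: 2).
At n1-2, Jamal picks n1-2-2 (lowest: 2).
Terminal value 2.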